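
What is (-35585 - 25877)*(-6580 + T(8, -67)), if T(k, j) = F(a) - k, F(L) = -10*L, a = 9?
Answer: 410443236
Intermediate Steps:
T(k, j) = -90 - k (T(k, j) = -10*9 - k = -90 - k)
(-35585 - 25877)*(-6580 + T(8, -67)) = (-35585 - 25877)*(-6580 + (-90 - 1*8)) = -61462*(-6580 + (-90 - 8)) = -61462*(-6580 - 98) = -61462*(-6678) = 410443236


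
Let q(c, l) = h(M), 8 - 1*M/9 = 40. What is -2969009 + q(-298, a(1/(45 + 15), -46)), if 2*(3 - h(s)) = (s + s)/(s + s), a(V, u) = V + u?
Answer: -5938013/2 ≈ -2.9690e+6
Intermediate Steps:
M = -288 (M = 72 - 9*40 = 72 - 360 = -288)
h(s) = 5/2 (h(s) = 3 - (s + s)/(2*(s + s)) = 3 - 2*s/(2*(2*s)) = 3 - 2*s*1/(2*s)/2 = 3 - 1/2*1 = 3 - 1/2 = 5/2)
q(c, l) = 5/2
-2969009 + q(-298, a(1/(45 + 15), -46)) = -2969009 + 5/2 = -5938013/2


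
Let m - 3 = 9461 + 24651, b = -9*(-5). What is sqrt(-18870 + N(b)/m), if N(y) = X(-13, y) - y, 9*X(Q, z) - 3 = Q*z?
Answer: I*sqrt(197653830273255)/102345 ≈ 137.37*I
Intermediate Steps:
b = 45
X(Q, z) = 1/3 + Q*z/9 (X(Q, z) = 1/3 + (Q*z)/9 = 1/3 + Q*z/9)
N(y) = 1/3 - 22*y/9 (N(y) = (1/3 + (1/9)*(-13)*y) - y = (1/3 - 13*y/9) - y = 1/3 - 22*y/9)
m = 34115 (m = 3 + (9461 + 24651) = 3 + 34112 = 34115)
sqrt(-18870 + N(b)/m) = sqrt(-18870 + (1/3 - 22/9*45)/34115) = sqrt(-18870 + (1/3 - 110)*(1/34115)) = sqrt(-18870 - 329/3*1/34115) = sqrt(-18870 - 329/102345) = sqrt(-1931250479/102345) = I*sqrt(197653830273255)/102345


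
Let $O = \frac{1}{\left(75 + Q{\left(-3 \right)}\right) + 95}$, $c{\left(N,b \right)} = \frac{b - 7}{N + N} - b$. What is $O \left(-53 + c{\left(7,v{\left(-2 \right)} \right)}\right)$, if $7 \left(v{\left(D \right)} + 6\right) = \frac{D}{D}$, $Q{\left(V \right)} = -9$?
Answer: $- \frac{2355}{7889} \approx -0.29852$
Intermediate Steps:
$v{\left(D \right)} = - \frac{41}{7}$ ($v{\left(D \right)} = -6 + \frac{D \frac{1}{D}}{7} = -6 + \frac{1}{7} \cdot 1 = -6 + \frac{1}{7} = - \frac{41}{7}$)
$c{\left(N,b \right)} = - b + \frac{-7 + b}{2 N}$ ($c{\left(N,b \right)} = \frac{-7 + b}{2 N} - b = - b + \frac{-7 + b}{2 N}$)
$O = \frac{1}{161}$ ($O = \frac{1}{\left(75 - 9\right) + 95} = \frac{1}{66 + 95} = \frac{1}{161} \approx 0.0062112$)
$O \left(-53 + c{\left(7,v{\left(-2 \right)} \right)}\right) = \frac{-53 + \frac{-7 - \frac{41}{7} - 14 \left(- \frac{41}{7}\right)}{2 \cdot 7}}{161} = \frac{-53 + \frac{1}{2} \cdot \frac{1}{7} \left(-7 - \frac{41}{7} + 82\right)}{161} = \frac{-53 + \frac{1}{2} \cdot \frac{1}{7} \cdot \frac{484}{7}}{161} = \frac{-53 + \frac{242}{49}}{161} = \frac{1}{161} \left(- \frac{2355}{49}\right) = - \frac{2355}{7889}$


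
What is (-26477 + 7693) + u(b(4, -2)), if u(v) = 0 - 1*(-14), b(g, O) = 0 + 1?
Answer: -18770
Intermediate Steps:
b(g, O) = 1
u(v) = 14 (u(v) = 0 + 14 = 14)
(-26477 + 7693) + u(b(4, -2)) = (-26477 + 7693) + 14 = -18784 + 14 = -18770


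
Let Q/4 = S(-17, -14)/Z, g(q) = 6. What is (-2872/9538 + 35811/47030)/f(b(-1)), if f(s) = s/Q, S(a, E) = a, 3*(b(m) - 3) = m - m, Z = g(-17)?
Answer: -1755208843/1009287315 ≈ -1.7391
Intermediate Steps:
Z = 6
b(m) = 3 (b(m) = 3 + (m - m)/3 = 3 + (1/3)*0 = 3 + 0 = 3)
Q = -34/3 (Q = 4*(-17/6) = -34/3 ≈ -11.333)
f(s) = -3*s/34 (f(s) = s/(-34/3) = s*(-3/34) = -3*s/34)
(-2872/9538 + 35811/47030)/f(b(-1)) = (-2872/9538 + 35811/47030)/((-3/34*3)) = (-2872*1/9538 + 35811*(1/47030))/(-9/34) = (-1436/4769 + 35811/47030)*(-34/9) = (103247579/224286070)*(-34/9) = -1755208843/1009287315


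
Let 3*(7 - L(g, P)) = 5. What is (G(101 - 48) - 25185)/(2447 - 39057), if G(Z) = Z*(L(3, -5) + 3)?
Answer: 7423/10983 ≈ 0.67586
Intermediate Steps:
L(g, P) = 16/3 (L(g, P) = 7 - ⅓*5 = 7 - 5/3 = 16/3)
G(Z) = 25*Z/3 (G(Z) = Z*(16/3 + 3) = Z*(25/3) = 25*Z/3)
(G(101 - 48) - 25185)/(2447 - 39057) = (25*(101 - 48)/3 - 25185)/(2447 - 39057) = ((25/3)*53 - 25185)/(-36610) = (1325/3 - 25185)*(-1/36610) = -74230/3*(-1/36610) = 7423/10983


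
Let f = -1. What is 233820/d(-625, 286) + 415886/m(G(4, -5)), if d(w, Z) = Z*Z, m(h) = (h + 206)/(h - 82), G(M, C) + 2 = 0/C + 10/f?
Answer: -399703612123/1983553 ≈ -2.0151e+5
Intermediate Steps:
G(M, C) = -12 (G(M, C) = -2 + (0/C + 10/(-1)) = -2 + (0 + 10*(-1)) = -2 + (0 - 10) = -2 - 10 = -12)
m(h) = (206 + h)/(-82 + h)
d(w, Z) = Z²
233820/d(-625, 286) + 415886/m(G(4, -5)) = 233820/(286²) + 415886/(((206 - 12)/(-82 - 12))) = 233820/81796 + 415886/((194/(-94))) = 233820*(1/81796) + 415886/((-1/94*194)) = 58455/20449 + 415886/(-97/47) = 58455/20449 + 415886*(-47/97) = 58455/20449 - 19546642/97 = -399703612123/1983553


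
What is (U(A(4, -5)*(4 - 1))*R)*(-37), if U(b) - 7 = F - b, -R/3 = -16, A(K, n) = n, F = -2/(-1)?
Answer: -42624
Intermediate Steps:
F = 2 (F = -2*(-1) = 2)
R = 48 (R = -3*(-16) = 48)
U(b) = 9 - b (U(b) = 7 + (2 - b) = 9 - b)
(U(A(4, -5)*(4 - 1))*R)*(-37) = ((9 - (-5)*(4 - 1))*48)*(-37) = ((9 - (-5)*3)*48)*(-37) = ((9 - 1*(-15))*48)*(-37) = ((9 + 15)*48)*(-37) = (24*48)*(-37) = 1152*(-37) = -42624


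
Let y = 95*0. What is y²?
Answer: 0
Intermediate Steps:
y = 0
y² = 0² = 0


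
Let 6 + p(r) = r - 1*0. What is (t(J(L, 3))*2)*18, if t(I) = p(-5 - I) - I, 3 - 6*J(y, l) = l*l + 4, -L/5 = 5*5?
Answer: -276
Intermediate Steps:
L = -125 (L = -25*5 = -5*25 = -125)
p(r) = -6 + r (p(r) = -6 + (r - 1*0) = -6 + (r + 0) = -6 + r)
J(y, l) = -⅙ - l²/6 (J(y, l) = ½ - (l*l + 4)/6 = ½ - (l² + 4)/6 = ½ - (4 + l²)/6 = ½ + (-⅔ - l²/6) = -⅙ - l²/6)
t(I) = -11 - 2*I (t(I) = (-6 + (-5 - I)) - I = (-11 - I) - I = -11 - 2*I)
(t(J(L, 3))*2)*18 = ((-11 - 2*(-⅙ - ⅙*3²))*2)*18 = ((-11 - 2*(-⅙ - ⅙*9))*2)*18 = ((-11 - 2*(-⅙ - 3/2))*2)*18 = ((-11 - 2*(-5/3))*2)*18 = ((-11 + 10/3)*2)*18 = -23/3*2*18 = -46/3*18 = -276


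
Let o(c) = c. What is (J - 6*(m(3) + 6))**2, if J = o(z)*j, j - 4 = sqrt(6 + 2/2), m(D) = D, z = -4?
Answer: 5012 + 560*sqrt(7) ≈ 6493.6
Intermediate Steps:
j = 4 + sqrt(7) (j = 4 + sqrt(6 + 2/2) = 4 + sqrt(6 + 2*(1/2)) = 4 + sqrt(6 + 1) = 4 + sqrt(7) ≈ 6.6458)
J = -16 - 4*sqrt(7) (J = -4*(4 + sqrt(7)) = -16 - 4*sqrt(7) ≈ -26.583)
(J - 6*(m(3) + 6))**2 = ((-16 - 4*sqrt(7)) - 6*(3 + 6))**2 = ((-16 - 4*sqrt(7)) - 6*9)**2 = ((-16 - 4*sqrt(7)) - 54)**2 = (-70 - 4*sqrt(7))**2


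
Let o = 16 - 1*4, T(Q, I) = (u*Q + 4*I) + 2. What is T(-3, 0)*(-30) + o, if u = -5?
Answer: -498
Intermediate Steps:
T(Q, I) = 2 - 5*Q + 4*I (T(Q, I) = (-5*Q + 4*I) + 2 = 2 - 5*Q + 4*I)
o = 12 (o = 16 - 4 = 12)
T(-3, 0)*(-30) + o = (2 - 5*(-3) + 4*0)*(-30) + 12 = (2 + 15 + 0)*(-30) + 12 = 17*(-30) + 12 = -510 + 12 = -498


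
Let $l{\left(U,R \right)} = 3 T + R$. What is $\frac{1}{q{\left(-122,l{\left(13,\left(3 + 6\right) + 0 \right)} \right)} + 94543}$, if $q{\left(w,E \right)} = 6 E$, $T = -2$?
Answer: $\frac{1}{94561} \approx 1.0575 \cdot 10^{-5}$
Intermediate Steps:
$l{\left(U,R \right)} = -6 + R$ ($l{\left(U,R \right)} = 3 \left(-2\right) + R = -6 + R$)
$\frac{1}{q{\left(-122,l{\left(13,\left(3 + 6\right) + 0 \right)} \right)} + 94543} = \frac{1}{6 \left(-6 + \left(\left(3 + 6\right) + 0\right)\right) + 94543} = \frac{1}{6 \left(-6 + \left(9 + 0\right)\right) + 94543} = \frac{1}{6 \left(-6 + 9\right) + 94543} = \frac{1}{6 \cdot 3 + 94543} = \frac{1}{18 + 94543} = \frac{1}{94561}$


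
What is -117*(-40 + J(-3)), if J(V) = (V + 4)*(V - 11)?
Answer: 6318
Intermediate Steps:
J(V) = (-11 + V)*(4 + V) (J(V) = (4 + V)*(-11 + V) = (-11 + V)*(4 + V))
-117*(-40 + J(-3)) = -117*(-40 + (-44 + (-3)² - 7*(-3))) = -117*(-40 + (-44 + 9 + 21)) = -117*(-40 - 14) = -117*(-54) = 6318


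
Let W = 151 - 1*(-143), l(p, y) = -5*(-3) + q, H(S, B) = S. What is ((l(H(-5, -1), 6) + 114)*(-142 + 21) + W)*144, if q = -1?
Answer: -2187936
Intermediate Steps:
l(p, y) = 14 (l(p, y) = -5*(-3) - 1 = 15 - 1 = 14)
W = 294 (W = 151 + 143 = 294)
((l(H(-5, -1), 6) + 114)*(-142 + 21) + W)*144 = ((14 + 114)*(-142 + 21) + 294)*144 = (128*(-121) + 294)*144 = (-15488 + 294)*144 = -15194*144 = -2187936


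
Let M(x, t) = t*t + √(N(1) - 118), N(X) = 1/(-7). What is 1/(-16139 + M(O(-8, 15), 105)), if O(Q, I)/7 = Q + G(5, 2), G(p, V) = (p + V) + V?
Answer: -35798/183071799 - I*√5789/183071799 ≈ -0.00019554 - 4.156e-7*I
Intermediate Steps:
G(p, V) = p + 2*V (G(p, V) = (V + p) + V = p + 2*V)
N(X) = -⅐
O(Q, I) = 63 + 7*Q (O(Q, I) = 7*(Q + (5 + 2*2)) = 7*(Q + (5 + 4)) = 7*(Q + 9) = 7*(9 + Q) = 63 + 7*Q)
M(x, t) = t² + I*√5789/7 (M(x, t) = t*t + √(-⅐ - 118) = t² + √(-827/7) = t² + I*√5789/7)
1/(-16139 + M(O(-8, 15), 105)) = 1/(-16139 + (105² + I*√5789/7)) = 1/(-16139 + (11025 + I*√5789/7)) = 1/(-5114 + I*√5789/7)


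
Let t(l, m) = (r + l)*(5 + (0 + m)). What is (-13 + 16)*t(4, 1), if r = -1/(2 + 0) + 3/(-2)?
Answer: 36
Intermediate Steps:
r = -2 (r = -1/2 + 3*(-1/2) = -1*1/2 - 3/2 = -1/2 - 3/2 = -2)
t(l, m) = (-2 + l)*(5 + m) (t(l, m) = (-2 + l)*(5 + (0 + m)) = (-2 + l)*(5 + m))
(-13 + 16)*t(4, 1) = (-13 + 16)*(-10 - 2*1 + 5*4 + 4*1) = 3*(-10 - 2 + 20 + 4) = 3*12 = 36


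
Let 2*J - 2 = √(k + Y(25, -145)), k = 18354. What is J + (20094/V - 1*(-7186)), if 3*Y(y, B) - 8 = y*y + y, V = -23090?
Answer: 82963868/11545 + √41790/3 ≈ 7254.3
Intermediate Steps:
Y(y, B) = 8/3 + y/3 + y²/3 (Y(y, B) = 8/3 + (y*y + y)/3 = 8/3 + (y² + y)/3 = 8/3 + (y + y²)/3 = 8/3 + (y/3 + y²/3) = 8/3 + y/3 + y²/3)
J = 1 + √41790/3 (J = 1 + √(18354 + (8/3 + (⅓)*25 + (⅓)*25²))/2 = 1 + √(18354 + (8/3 + 25/3 + (⅓)*625))/2 = 1 + √(18354 + (8/3 + 25/3 + 625/3))/2 = 1 + √(18354 + 658/3)/2 = 1 + √(55720/3)/2 = 1 + (2*√41790/3)/2 = 1 + √41790/3 ≈ 69.142)
J + (20094/V - 1*(-7186)) = (1 + √41790/3) + (20094/(-23090) - 1*(-7186)) = (1 + √41790/3) + (20094*(-1/23090) + 7186) = (1 + √41790/3) + (-10047/11545 + 7186) = (1 + √41790/3) + 82952323/11545 = 82963868/11545 + √41790/3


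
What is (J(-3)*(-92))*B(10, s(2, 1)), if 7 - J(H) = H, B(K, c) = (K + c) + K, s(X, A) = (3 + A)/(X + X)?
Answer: -19320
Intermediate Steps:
s(X, A) = (3 + A)/(2*X) (s(X, A) = (3 + A)/((2*X)) = (3 + A)*(1/(2*X)) = (3 + A)/(2*X))
B(K, c) = c + 2*K
J(H) = 7 - H
(J(-3)*(-92))*B(10, s(2, 1)) = ((7 - 1*(-3))*(-92))*((½)*(3 + 1)/2 + 2*10) = ((7 + 3)*(-92))*((½)*(½)*4 + 20) = (10*(-92))*(1 + 20) = -920*21 = -19320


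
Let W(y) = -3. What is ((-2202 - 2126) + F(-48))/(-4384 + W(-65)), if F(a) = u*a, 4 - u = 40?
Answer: 2600/4387 ≈ 0.59266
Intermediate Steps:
u = -36 (u = 4 - 1*40 = 4 - 40 = -36)
F(a) = -36*a
((-2202 - 2126) + F(-48))/(-4384 + W(-65)) = ((-2202 - 2126) - 36*(-48))/(-4384 - 3) = (-4328 + 1728)/(-4387) = -2600*(-1/4387) = 2600/4387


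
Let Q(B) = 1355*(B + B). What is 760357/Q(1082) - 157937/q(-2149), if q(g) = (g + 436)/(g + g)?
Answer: -1990428415050179/5022892860 ≈ -3.9627e+5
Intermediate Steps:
q(g) = (436 + g)/(2*g) (q(g) = (436 + g)/((2*g)) = (436 + g)*(1/(2*g)) = (436 + g)/(2*g))
Q(B) = 2710*B (Q(B) = 1355*(2*B) = 2710*B)
760357/Q(1082) - 157937/q(-2149) = 760357/((2710*1082)) - 157937*(-4298/(436 - 2149)) = 760357/2932220 - 157937/((½)*(-1/2149)*(-1713)) = 760357*(1/2932220) - 157937/1713/4298 = 760357/2932220 - 157937*4298/1713 = 760357/2932220 - 678813226/1713 = -1990428415050179/5022892860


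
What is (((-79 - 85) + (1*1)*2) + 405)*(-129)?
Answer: -31347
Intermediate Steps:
(((-79 - 85) + (1*1)*2) + 405)*(-129) = ((-164 + 1*2) + 405)*(-129) = ((-164 + 2) + 405)*(-129) = (-162 + 405)*(-129) = 243*(-129) = -31347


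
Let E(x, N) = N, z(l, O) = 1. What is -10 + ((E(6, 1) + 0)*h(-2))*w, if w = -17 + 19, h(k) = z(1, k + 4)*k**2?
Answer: -2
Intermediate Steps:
h(k) = k**2 (h(k) = 1*k**2 = k**2)
w = 2
-10 + ((E(6, 1) + 0)*h(-2))*w = -10 + ((1 + 0)*(-2)**2)*2 = -10 + (1*4)*2 = -10 + 4*2 = -10 + 8 = -2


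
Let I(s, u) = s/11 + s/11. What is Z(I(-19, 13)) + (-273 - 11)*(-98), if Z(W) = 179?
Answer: 28011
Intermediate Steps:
I(s, u) = 2*s/11 (I(s, u) = s*(1/11) + s*(1/11) = s/11 + s/11 = 2*s/11)
Z(I(-19, 13)) + (-273 - 11)*(-98) = 179 + (-273 - 11)*(-98) = 179 - 284*(-98) = 179 + 27832 = 28011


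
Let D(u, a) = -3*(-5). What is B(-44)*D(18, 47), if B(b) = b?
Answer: -660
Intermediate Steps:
D(u, a) = 15
B(-44)*D(18, 47) = -44*15 = -660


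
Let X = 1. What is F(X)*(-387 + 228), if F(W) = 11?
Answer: -1749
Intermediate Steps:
F(X)*(-387 + 228) = 11*(-387 + 228) = 11*(-159) = -1749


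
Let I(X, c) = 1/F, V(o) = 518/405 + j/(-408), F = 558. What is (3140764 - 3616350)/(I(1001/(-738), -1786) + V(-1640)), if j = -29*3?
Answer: -812053583280/2551043 ≈ -3.1832e+5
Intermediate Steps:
j = -87
V(o) = 82193/55080 (V(o) = 518/405 - 87/(-408) = 518*(1/405) - 87*(-1/408) = 518/405 + 29/136 = 82193/55080)
I(X, c) = 1/558
(3140764 - 3616350)/(I(1001/(-738), -1786) + V(-1640)) = (3140764 - 3616350)/(1/558 + 82193/55080) = -475586/2551043/1707480 = -475586*1707480/2551043 = -812053583280/2551043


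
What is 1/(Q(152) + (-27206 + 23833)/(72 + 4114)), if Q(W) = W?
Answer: 4186/632899 ≈ 0.0066140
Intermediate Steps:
1/(Q(152) + (-27206 + 23833)/(72 + 4114)) = 1/(152 + (-27206 + 23833)/(72 + 4114)) = 1/(152 - 3373/4186) = 1/(632899/4186) = 4186/632899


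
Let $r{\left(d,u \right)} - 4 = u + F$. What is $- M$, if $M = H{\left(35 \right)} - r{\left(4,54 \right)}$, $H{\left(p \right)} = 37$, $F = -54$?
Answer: $-33$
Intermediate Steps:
$r{\left(d,u \right)} = -50 + u$ ($r{\left(d,u \right)} = 4 + \left(u - 54\right) = 4 + \left(-54 + u\right) = -50 + u$)
$M = 33$ ($M = 37 - \left(-50 + 54\right) = 37 - 4 = 33$)
$- M = \left(-1\right) 33 = -33$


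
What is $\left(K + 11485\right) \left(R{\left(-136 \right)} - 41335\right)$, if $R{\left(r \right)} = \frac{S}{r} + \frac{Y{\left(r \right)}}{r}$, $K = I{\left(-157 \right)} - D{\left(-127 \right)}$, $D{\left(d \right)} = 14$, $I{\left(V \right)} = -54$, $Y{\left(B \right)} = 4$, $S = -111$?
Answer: $- \frac{64180128901}{136} \approx -4.7191 \cdot 10^{8}$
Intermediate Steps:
$K = -68$ ($K = -54 - 14 = -68$)
$R{\left(r \right)} = - \frac{107}{r}$ ($R{\left(r \right)} = - \frac{111}{r} + \frac{4}{r} = - \frac{107}{r}$)
$\left(K + 11485\right) \left(R{\left(-136 \right)} - 41335\right) = \left(-68 + 11485\right) \left(- \frac{107}{-136} - 41335\right) = 11417 \left(\left(-107\right) \left(- \frac{1}{136}\right) - 41335\right) = 11417 \left(\frac{107}{136} - 41335\right) = 11417 \left(- \frac{5621453}{136}\right) = - \frac{64180128901}{136}$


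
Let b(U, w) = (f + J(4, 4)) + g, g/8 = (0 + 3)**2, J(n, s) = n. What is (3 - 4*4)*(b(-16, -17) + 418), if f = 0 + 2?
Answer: -6448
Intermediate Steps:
g = 72 (g = 8*(0 + 3)**2 = 8*3**2 = 8*9 = 72)
f = 2
b(U, w) = 78 (b(U, w) = (2 + 4) + 72 = 6 + 72 = 78)
(3 - 4*4)*(b(-16, -17) + 418) = (3 - 4*4)*(78 + 418) = (3 - 16)*496 = -13*496 = -6448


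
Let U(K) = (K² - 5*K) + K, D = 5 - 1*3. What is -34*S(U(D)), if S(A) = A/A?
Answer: -34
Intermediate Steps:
D = 2 (D = 5 - 3 = 2)
U(K) = K² - 4*K
S(A) = 1
-34*S(U(D)) = -34*1 = -34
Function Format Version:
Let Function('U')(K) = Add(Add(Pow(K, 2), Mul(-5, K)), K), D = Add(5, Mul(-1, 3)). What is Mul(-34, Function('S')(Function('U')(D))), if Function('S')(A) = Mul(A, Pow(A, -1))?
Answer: -34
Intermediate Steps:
D = 2 (D = Add(5, -3) = 2)
Function('U')(K) = Add(Pow(K, 2), Mul(-4, K))
Function('S')(A) = 1
Mul(-34, Function('S')(Function('U')(D))) = Mul(-34, 1) = -34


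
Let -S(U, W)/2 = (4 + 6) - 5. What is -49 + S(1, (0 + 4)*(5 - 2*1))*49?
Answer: -539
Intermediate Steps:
S(U, W) = -10 (S(U, W) = -2*((4 + 6) - 5) = -2*(10 - 5) = -2*5 = -10)
-49 + S(1, (0 + 4)*(5 - 2*1))*49 = -49 - 10*49 = -49 - 490 = -539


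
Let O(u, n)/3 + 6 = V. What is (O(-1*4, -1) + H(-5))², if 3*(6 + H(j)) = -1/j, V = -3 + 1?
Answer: 201601/225 ≈ 896.00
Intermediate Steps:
V = -2
O(u, n) = -24 (O(u, n) = -18 + 3*(-2) = -18 - 6 = -24)
H(j) = -6 - 1/(3*j) (H(j) = -6 + (-1/j)/3 = -6 - 1/(3*j))
(O(-1*4, -1) + H(-5))² = (-24 + (-6 - ⅓/(-5)))² = (-24 + (-6 - ⅓*(-⅕)))² = (-24 + (-6 + 1/15))² = (-24 - 89/15)² = (-449/15)² = 201601/225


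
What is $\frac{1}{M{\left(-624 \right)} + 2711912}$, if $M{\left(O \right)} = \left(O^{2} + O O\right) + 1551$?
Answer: $\frac{1}{3492215} \approx 2.8635 \cdot 10^{-7}$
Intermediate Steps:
$M{\left(O \right)} = 1551 + 2 O^{2}$ ($M{\left(O \right)} = \left(O^{2} + O^{2}\right) + 1551 = 2 O^{2} + 1551 = 1551 + 2 O^{2}$)
$\frac{1}{M{\left(-624 \right)} + 2711912} = \frac{1}{\left(1551 + 2 \left(-624\right)^{2}\right) + 2711912} = \frac{1}{\left(1551 + 2 \cdot 389376\right) + 2711912} = \frac{1}{\left(1551 + 778752\right) + 2711912} = \frac{1}{780303 + 2711912} = \frac{1}{3492215}$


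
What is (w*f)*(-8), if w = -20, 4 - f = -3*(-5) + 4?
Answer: -2400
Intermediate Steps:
f = -15 (f = 4 - (-3*(-5) + 4) = 4 - (15 + 4) = 4 - 1*19 = 4 - 19 = -15)
(w*f)*(-8) = -20*(-15)*(-8) = 300*(-8) = -2400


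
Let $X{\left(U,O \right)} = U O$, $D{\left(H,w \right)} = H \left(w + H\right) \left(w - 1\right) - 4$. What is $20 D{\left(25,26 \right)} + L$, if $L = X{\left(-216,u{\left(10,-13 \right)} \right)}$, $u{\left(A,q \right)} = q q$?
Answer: $600916$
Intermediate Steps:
$u{\left(A,q \right)} = q^{2}$
$D{\left(H,w \right)} = -4 + H \left(-1 + w\right) \left(H + w\right)$ ($D{\left(H,w \right)} = H \left(H + w\right) \left(-1 + w\right) - 4 = H \left(-1 + w\right) \left(H + w\right) - 4 = -4 + H \left(-1 + w\right) \left(H + w\right)$)
$X{\left(U,O \right)} = O U$
$L = -36504$ ($L = \left(-13\right)^{2} \left(-216\right) = 169 \left(-216\right) = -36504$)
$20 D{\left(25,26 \right)} + L = 20 \left(-4 - 25^{2} + 25 \cdot 26^{2} + 26 \cdot 25^{2} - 25 \cdot 26\right) - 36504 = 20 \left(-4 - 625 + 25 \cdot 676 + 26 \cdot 625 - 650\right) - 36504 = 20 \left(-4 - 625 + 16900 + 16250 - 650\right) - 36504 = 20 \cdot 31871 - 36504 = 637420 - 36504 = 600916$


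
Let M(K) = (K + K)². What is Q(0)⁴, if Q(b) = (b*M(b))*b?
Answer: 0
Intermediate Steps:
M(K) = 4*K² (M(K) = (2*K)² = 4*K²)
Q(b) = 4*b⁴ (Q(b) = (b*(4*b²))*b = (4*b³)*b = 4*b⁴)
Q(0)⁴ = (4*0⁴)⁴ = (4*0)⁴ = 0⁴ = 0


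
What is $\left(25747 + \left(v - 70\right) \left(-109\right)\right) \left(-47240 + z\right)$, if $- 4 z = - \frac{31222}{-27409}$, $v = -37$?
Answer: $- \frac{48438803399355}{27409} \approx -1.7673 \cdot 10^{9}$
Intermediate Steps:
$z = - \frac{15611}{54818}$ ($z = - \frac{\left(-31222\right) \frac{1}{-27409}}{4} = - \frac{\left(-31222\right) \left(- \frac{1}{27409}\right)}{4} = \left(- \frac{1}{4}\right) \frac{31222}{27409} = - \frac{15611}{54818} \approx -0.28478$)
$\left(25747 + \left(v - 70\right) \left(-109\right)\right) \left(-47240 + z\right) = \left(25747 + \left(-37 - 70\right) \left(-109\right)\right) \left(-47240 - \frac{15611}{54818}\right) = \left(25747 - -11663\right) \left(- \frac{2589617931}{54818}\right) = \left(25747 + 11663\right) \left(- \frac{2589617931}{54818}\right) = 37410 \left(- \frac{2589617931}{54818}\right) = - \frac{48438803399355}{27409}$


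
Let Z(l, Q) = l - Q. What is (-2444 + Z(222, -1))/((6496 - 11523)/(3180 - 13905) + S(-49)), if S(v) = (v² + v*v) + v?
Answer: -2165475/4634632 ≈ -0.46724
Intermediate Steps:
S(v) = v + 2*v² (S(v) = (v² + v²) + v = 2*v² + v = v + 2*v²)
(-2444 + Z(222, -1))/((6496 - 11523)/(3180 - 13905) + S(-49)) = (-2444 + (222 - 1*(-1)))/((6496 - 11523)/(3180 - 13905) - 49*(1 + 2*(-49))) = (-2444 + (222 + 1))/(-5027/(-10725) - 49*(1 - 98)) = (-2444 + 223)/(-5027*(-1/10725) - 49*(-97)) = -2221/(457/975 + 4753) = -2221/4634632/975 = -2221*975/4634632 = -2165475/4634632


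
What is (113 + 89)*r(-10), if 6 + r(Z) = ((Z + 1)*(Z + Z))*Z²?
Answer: 3634788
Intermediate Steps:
r(Z) = -6 + 2*Z³*(1 + Z) (r(Z) = -6 + ((Z + 1)*(Z + Z))*Z² = -6 + ((1 + Z)*(2*Z))*Z² = -6 + (2*Z*(1 + Z))*Z² = -6 + 2*Z³*(1 + Z))
(113 + 89)*r(-10) = (113 + 89)*(-6 + 2*(-10)³ + 2*(-10)⁴) = 202*(-6 + 2*(-1000) + 2*10000) = 202*(-6 - 2000 + 20000) = 202*17994 = 3634788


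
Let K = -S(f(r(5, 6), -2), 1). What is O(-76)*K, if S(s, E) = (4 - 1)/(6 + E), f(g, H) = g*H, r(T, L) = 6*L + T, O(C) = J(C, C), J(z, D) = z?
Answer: 228/7 ≈ 32.571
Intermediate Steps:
O(C) = C
r(T, L) = T + 6*L
f(g, H) = H*g
S(s, E) = 3/(6 + E)
K = -3/7 (K = -3/(6 + 1) = -3/7 ≈ -0.42857)
O(-76)*K = -76*(-3/7) = 228/7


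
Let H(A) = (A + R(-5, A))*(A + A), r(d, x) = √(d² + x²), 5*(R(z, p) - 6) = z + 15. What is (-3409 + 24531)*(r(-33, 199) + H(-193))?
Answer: 1508322020 + 21122*√40690 ≈ 1.5126e+9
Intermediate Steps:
R(z, p) = 9 + z/5 (R(z, p) = 6 + (z + 15)/5 = 6 + (15 + z)/5 = 6 + (3 + z/5) = 9 + z/5)
H(A) = 2*A*(8 + A) (H(A) = (A + (9 + (⅕)*(-5)))*(A + A) = (A + (9 - 1))*(2*A) = (A + 8)*(2*A) = (8 + A)*(2*A) = 2*A*(8 + A))
(-3409 + 24531)*(r(-33, 199) + H(-193)) = (-3409 + 24531)*(√((-33)² + 199²) + 2*(-193)*(8 - 193)) = 21122*(√(1089 + 39601) + 2*(-193)*(-185)) = 21122*(√40690 + 71410) = 21122*(71410 + √40690) = 1508322020 + 21122*√40690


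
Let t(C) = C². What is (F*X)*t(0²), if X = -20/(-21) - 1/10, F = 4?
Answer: 0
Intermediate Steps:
X = 179/210 (X = -20*(-1/21) - 1*⅒ = 20/21 - ⅒ = 179/210 ≈ 0.85238)
(F*X)*t(0²) = (4*(179/210))*(0²)² = (358/105)*0² = (358/105)*0 = 0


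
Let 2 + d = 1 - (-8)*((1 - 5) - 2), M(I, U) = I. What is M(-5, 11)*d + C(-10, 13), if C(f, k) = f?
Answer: 235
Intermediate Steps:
d = -49 (d = -2 + (1 - (-8)*((1 - 5) - 2)) = -2 + (1 - (-8)*(-4 - 2)) = -2 + (1 - (-8)*(-6)) = -2 + (1 - 1*48) = -2 + (1 - 48) = -2 - 47 = -49)
M(-5, 11)*d + C(-10, 13) = -5*(-49) - 10 = 245 - 10 = 235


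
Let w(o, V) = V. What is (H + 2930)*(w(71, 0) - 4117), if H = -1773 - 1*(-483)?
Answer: -6751880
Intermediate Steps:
H = -1290 (H = -1773 + 483 = -1290)
(H + 2930)*(w(71, 0) - 4117) = (-1290 + 2930)*(0 - 4117) = 1640*(-4117) = -6751880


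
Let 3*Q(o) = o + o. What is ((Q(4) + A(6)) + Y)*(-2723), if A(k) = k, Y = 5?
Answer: -111643/3 ≈ -37214.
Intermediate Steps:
Q(o) = 2*o/3 (Q(o) = (o + o)/3 = (2*o)/3 = 2*o/3)
((Q(4) + A(6)) + Y)*(-2723) = (((2/3)*4 + 6) + 5)*(-2723) = ((8/3 + 6) + 5)*(-2723) = (26/3 + 5)*(-2723) = (41/3)*(-2723) = -111643/3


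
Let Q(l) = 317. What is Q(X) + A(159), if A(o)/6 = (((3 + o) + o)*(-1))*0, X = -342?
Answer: 317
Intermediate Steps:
A(o) = 0 (A(o) = 6*((((3 + o) + o)*(-1))*0) = 6*(((3 + 2*o)*(-1))*0) = 6*((-3 - 2*o)*0) = 6*0 = 0)
Q(X) + A(159) = 317 + 0 = 317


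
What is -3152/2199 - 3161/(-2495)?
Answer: -913201/5486505 ≈ -0.16645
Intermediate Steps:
-3152/2199 - 3161/(-2495) = -3152*1/2199 - 3161*(-1/2495) = -3152/2199 + 3161/2495 = -913201/5486505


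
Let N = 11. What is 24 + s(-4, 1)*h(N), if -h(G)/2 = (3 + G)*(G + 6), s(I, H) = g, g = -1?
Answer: 500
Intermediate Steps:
s(I, H) = -1
h(G) = -2*(3 + G)*(6 + G) (h(G) = -2*(3 + G)*(G + 6) = -2*(3 + G)*(6 + G))
24 + s(-4, 1)*h(N) = 24 - (-36 - 18*11 - 2*11²) = 24 - (-36 - 198 - 2*121) = 24 - (-36 - 198 - 242) = 24 - 1*(-476) = 24 + 476 = 500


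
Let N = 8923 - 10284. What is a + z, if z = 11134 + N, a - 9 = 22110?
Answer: 31892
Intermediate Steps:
N = -1361
a = 22119 (a = 9 + 22110 = 22119)
z = 9773 (z = 11134 - 1361 = 9773)
a + z = 22119 + 9773 = 31892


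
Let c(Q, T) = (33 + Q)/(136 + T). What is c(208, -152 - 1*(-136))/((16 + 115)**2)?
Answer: 241/2059320 ≈ 0.00011703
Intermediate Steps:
c(Q, T) = (33 + Q)/(136 + T)
c(208, -152 - 1*(-136))/((16 + 115)**2) = ((33 + 208)/(136 + (-152 - 1*(-136))))/((16 + 115)**2) = (241/(136 + (-152 + 136)))/(131**2) = (241/(136 - 16))/17161 = (241/120)*(1/17161) = 241/2059320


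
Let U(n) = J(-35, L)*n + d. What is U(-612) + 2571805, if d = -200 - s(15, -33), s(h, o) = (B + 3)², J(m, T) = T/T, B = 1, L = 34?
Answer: 2570977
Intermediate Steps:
J(m, T) = 1
s(h, o) = 16 (s(h, o) = (1 + 3)² = 4² = 16)
d = -216 (d = -200 - 1*16 = -200 - 16 = -216)
U(n) = -216 + n (U(n) = 1*n - 216 = n - 216 = -216 + n)
U(-612) + 2571805 = (-216 - 612) + 2571805 = -828 + 2571805 = 2570977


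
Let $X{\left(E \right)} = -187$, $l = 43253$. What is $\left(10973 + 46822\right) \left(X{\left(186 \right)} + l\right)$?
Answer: $2488999470$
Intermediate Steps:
$\left(10973 + 46822\right) \left(X{\left(186 \right)} + l\right) = \left(10973 + 46822\right) \left(-187 + 43253\right) = 57795 \cdot 43066 = 2488999470$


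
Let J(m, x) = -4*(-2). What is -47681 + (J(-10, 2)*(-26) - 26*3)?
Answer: -47967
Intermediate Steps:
J(m, x) = 8
-47681 + (J(-10, 2)*(-26) - 26*3) = -47681 + (8*(-26) - 26*3) = -47681 + (-208 - 78) = -47681 - 286 = -47967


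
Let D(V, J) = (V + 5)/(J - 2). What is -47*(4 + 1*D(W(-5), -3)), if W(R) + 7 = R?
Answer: -1269/5 ≈ -253.80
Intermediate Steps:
W(R) = -7 + R
D(V, J) = (5 + V)/(-2 + J)
-47*(4 + 1*D(W(-5), -3)) = -47*(4 + 1*((5 + (-7 - 5))/(-2 - 3))) = -47*(4 + 1*((5 - 12)/(-5))) = -47*(4 + 1*(-⅕*(-7))) = -47*(4 + 1*(7/5)) = -47*(4 + 7/5) = -47*27/5 = -1269/5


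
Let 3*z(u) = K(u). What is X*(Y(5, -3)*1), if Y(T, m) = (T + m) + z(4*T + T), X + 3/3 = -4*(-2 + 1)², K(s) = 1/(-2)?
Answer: -55/6 ≈ -9.1667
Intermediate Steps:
K(s) = -½
z(u) = -⅙ (z(u) = (⅓)*(-½) = -⅙)
X = -5 (X = -1 - 4*(-2 + 1)² = -1 - 4*(-1)² = -1 - 4*1 = -1 - 4 = -5)
Y(T, m) = -⅙ + T + m (Y(T, m) = (T + m) - ⅙ = -⅙ + T + m)
X*(Y(5, -3)*1) = -5*(-⅙ + 5 - 3) = -55/6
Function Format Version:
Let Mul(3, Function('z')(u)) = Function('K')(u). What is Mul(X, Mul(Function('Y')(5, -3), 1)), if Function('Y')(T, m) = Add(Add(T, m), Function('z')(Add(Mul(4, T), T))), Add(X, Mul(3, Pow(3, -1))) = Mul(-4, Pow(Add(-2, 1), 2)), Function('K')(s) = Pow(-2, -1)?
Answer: Rational(-55, 6) ≈ -9.1667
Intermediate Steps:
Function('K')(s) = Rational(-1, 2)
Function('z')(u) = Rational(-1, 6) (Function('z')(u) = Mul(Rational(1, 3), Rational(-1, 2)) = Rational(-1, 6))
X = -5 (X = Add(-1, Mul(-4, Pow(Add(-2, 1), 2))) = Add(-1, Mul(-4, Pow(-1, 2))) = Add(-1, Mul(-4, 1)) = Add(-1, -4) = -5)
Function('Y')(T, m) = Add(Rational(-1, 6), T, m) (Function('Y')(T, m) = Add(Add(T, m), Rational(-1, 6)) = Add(Rational(-1, 6), T, m))
Mul(X, Mul(Function('Y')(5, -3), 1)) = Mul(-5, Mul(Add(Rational(-1, 6), 5, -3), 1)) = Mul(-5, Mul(Rational(11, 6), 1)) = Mul(-5, Rational(11, 6)) = Rational(-55, 6)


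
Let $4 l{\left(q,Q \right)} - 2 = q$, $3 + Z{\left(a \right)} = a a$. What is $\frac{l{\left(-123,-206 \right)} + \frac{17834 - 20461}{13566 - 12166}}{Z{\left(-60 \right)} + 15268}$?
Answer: $- \frac{44977}{26411000} \approx -0.001703$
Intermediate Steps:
$Z{\left(a \right)} = -3 + a^{2}$ ($Z{\left(a \right)} = -3 + a a = -3 + a^{2}$)
$l{\left(q,Q \right)} = \frac{1}{2} + \frac{q}{4}$
$\frac{l{\left(-123,-206 \right)} + \frac{17834 - 20461}{13566 - 12166}}{Z{\left(-60 \right)} + 15268} = \frac{\left(\frac{1}{2} + \frac{1}{4} \left(-123\right)\right) + \frac{17834 - 20461}{13566 - 12166}}{\left(-3 + \left(-60\right)^{2}\right) + 15268} = \frac{\left(\frac{1}{2} - \frac{123}{4}\right) - \frac{2627}{1400}}{\left(-3 + 3600\right) + 15268} = \frac{- \frac{121}{4} - \frac{2627}{1400}}{3597 + 15268} = \frac{- \frac{121}{4} - \frac{2627}{1400}}{18865} = \left(- \frac{44977}{1400}\right) \frac{1}{18865} = - \frac{44977}{26411000}$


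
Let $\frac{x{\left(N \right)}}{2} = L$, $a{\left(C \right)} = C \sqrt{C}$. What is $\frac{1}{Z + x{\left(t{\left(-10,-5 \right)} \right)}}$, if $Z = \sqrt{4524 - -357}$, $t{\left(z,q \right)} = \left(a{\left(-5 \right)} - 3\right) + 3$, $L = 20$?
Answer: $- \frac{40}{3281} + \frac{\sqrt{4881}}{3281} \approx 0.0091022$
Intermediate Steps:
$a{\left(C \right)} = C^{\frac{3}{2}}$
$t{\left(z,q \right)} = - 5 i \sqrt{5}$ ($t{\left(z,q \right)} = \left(\left(-5\right)^{\frac{3}{2}} - 3\right) + 3 = \left(- 5 i \sqrt{5} - 3\right) + 3 = \left(-3 - 5 i \sqrt{5}\right) + 3 = - 5 i \sqrt{5}$)
$x{\left(N \right)} = 40$ ($x{\left(N \right)} = 2 \cdot 20 = 40$)
$Z = \sqrt{4881}$ ($Z = \sqrt{4524 + 357} = \sqrt{4881} \approx 69.864$)
$\frac{1}{Z + x{\left(t{\left(-10,-5 \right)} \right)}} = \frac{1}{\sqrt{4881} + 40} = \frac{1}{40 + \sqrt{4881}}$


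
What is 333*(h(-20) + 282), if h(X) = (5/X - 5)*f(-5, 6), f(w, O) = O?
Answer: 166833/2 ≈ 83417.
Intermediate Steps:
h(X) = -30 + 30/X (h(X) = (5/X - 5)*6 = (-5 + 5/X)*6 = -30 + 30/X)
333*(h(-20) + 282) = 333*((-30 + 30/(-20)) + 282) = 333*((-30 + 30*(-1/20)) + 282) = 333*((-30 - 3/2) + 282) = 333*(-63/2 + 282) = 333*(501/2) = 166833/2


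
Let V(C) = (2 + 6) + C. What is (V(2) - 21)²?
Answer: 121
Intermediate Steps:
V(C) = 8 + C
(V(2) - 21)² = ((8 + 2) - 21)² = (10 - 21)² = (-11)² = 121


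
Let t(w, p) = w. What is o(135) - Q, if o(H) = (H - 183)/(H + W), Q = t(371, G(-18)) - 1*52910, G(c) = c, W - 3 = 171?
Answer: 5411501/103 ≈ 52539.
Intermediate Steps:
W = 174 (W = 3 + 171 = 174)
Q = -52539 (Q = 371 - 1*52910 = 371 - 52910 = -52539)
o(H) = (-183 + H)/(174 + H) (o(H) = (H - 183)/(H + 174) = (-183 + H)/(174 + H))
o(135) - Q = (-183 + 135)/(174 + 135) - 1*(-52539) = -48/309 + 52539 = (1/309)*(-48) + 52539 = -16/103 + 52539 = 5411501/103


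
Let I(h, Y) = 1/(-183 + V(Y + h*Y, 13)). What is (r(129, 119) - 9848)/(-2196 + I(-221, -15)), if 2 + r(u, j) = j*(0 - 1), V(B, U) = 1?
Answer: 1814358/399673 ≈ 4.5396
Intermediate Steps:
r(u, j) = -2 - j (r(u, j) = -2 + j*(0 - 1) = -2 + j*(-1) = -2 - j)
I(h, Y) = -1/182 (I(h, Y) = 1/(-183 + 1) = 1/(-182) = -1/182)
(r(129, 119) - 9848)/(-2196 + I(-221, -15)) = ((-2 - 1*119) - 9848)/(-2196 - 1/182) = ((-2 - 119) - 9848)/(-399673/182) = (-121 - 9848)*(-182/399673) = -9969*(-182/399673) = 1814358/399673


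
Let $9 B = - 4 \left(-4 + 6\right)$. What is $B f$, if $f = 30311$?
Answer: $- \frac{242488}{9} \approx -26943.0$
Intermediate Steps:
$B = - \frac{8}{9}$ ($B = \frac{\left(-4\right) \left(-4 + 6\right)}{9} = \frac{\left(-4\right) 2}{9} = \frac{1}{9} \left(-8\right) = - \frac{8}{9} \approx -0.88889$)
$B f = \left(- \frac{8}{9}\right) 30311 = - \frac{242488}{9}$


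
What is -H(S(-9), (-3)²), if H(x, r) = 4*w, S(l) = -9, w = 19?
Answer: -76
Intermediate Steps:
H(x, r) = 76 (H(x, r) = 4*19 = 76)
-H(S(-9), (-3)²) = -1*76 = -76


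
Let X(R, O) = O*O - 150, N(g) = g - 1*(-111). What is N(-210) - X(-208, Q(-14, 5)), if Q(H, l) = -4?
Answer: 35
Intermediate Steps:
N(g) = 111 + g (N(g) = g + 111 = 111 + g)
X(R, O) = -150 + O² (X(R, O) = O² - 150 = -150 + O²)
N(-210) - X(-208, Q(-14, 5)) = (111 - 210) - (-150 + (-4)²) = -99 - (-150 + 16) = -99 - 1*(-134) = -99 + 134 = 35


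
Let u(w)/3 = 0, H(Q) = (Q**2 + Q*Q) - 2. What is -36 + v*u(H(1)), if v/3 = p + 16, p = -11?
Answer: -36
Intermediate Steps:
H(Q) = -2 + 2*Q**2 (H(Q) = (Q**2 + Q**2) - 2 = 2*Q**2 - 2 = -2 + 2*Q**2)
u(w) = 0 (u(w) = 3*0 = 0)
v = 15 (v = 3*(-11 + 16) = 3*5 = 15)
-36 + v*u(H(1)) = -36 + 15*0 = -36 + 0 = -36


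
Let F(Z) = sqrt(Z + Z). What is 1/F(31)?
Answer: sqrt(62)/62 ≈ 0.12700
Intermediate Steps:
F(Z) = sqrt(2)*sqrt(Z) (F(Z) = sqrt(2*Z) = sqrt(2)*sqrt(Z))
1/F(31) = 1/(sqrt(2)*sqrt(31)) = 1/(sqrt(62)) = sqrt(62)/62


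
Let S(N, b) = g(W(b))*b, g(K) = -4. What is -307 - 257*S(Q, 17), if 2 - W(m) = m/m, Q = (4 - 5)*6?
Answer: 17169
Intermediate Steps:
Q = -6 (Q = -1*6 = -6)
W(m) = 1 (W(m) = 2 - m/m = 2 - 1*1 = 2 - 1 = 1)
S(N, b) = -4*b
-307 - 257*S(Q, 17) = -307 - (-1028)*17 = -307 - 257*(-68) = -307 + 17476 = 17169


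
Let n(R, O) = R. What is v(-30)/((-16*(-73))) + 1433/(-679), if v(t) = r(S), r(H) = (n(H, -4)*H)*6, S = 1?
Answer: -834835/396536 ≈ -2.1053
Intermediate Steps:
r(H) = 6*H**2 (r(H) = (H*H)*6 = H**2*6 = 6*H**2)
v(t) = 6 (v(t) = 6*1**2 = 6*1 = 6)
v(-30)/((-16*(-73))) + 1433/(-679) = 6/((-16*(-73))) + 1433/(-679) = 6/1168 + 1433*(-1/679) = 6*(1/1168) - 1433/679 = 3/584 - 1433/679 = -834835/396536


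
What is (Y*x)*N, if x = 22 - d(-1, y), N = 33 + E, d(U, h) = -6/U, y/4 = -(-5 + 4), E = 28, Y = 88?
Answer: 85888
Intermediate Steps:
y = 4 (y = 4*(-(-5 + 4)) = 4*(-1*(-1)) = 4*1 = 4)
N = 61 (N = 33 + 28 = 61)
x = 16 (x = 22 - (-6)/(-1) = 22 - (-6)*(-1) = 22 - 1*6 = 22 - 6 = 16)
(Y*x)*N = (88*16)*61 = 1408*61 = 85888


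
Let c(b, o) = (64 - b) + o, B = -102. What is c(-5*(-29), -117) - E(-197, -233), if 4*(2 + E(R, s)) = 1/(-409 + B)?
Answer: -400623/2044 ≈ -196.00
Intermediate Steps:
c(b, o) = 64 + o - b
E(R, s) = -4089/2044 (E(R, s) = -2 + 1/(4*(-409 - 102)) = -2 + (¼)/(-511) = -2 + (¼)*(-1/511) = -2 - 1/2044 = -4089/2044)
c(-5*(-29), -117) - E(-197, -233) = (64 - 117 - (-5)*(-29)) - 1*(-4089/2044) = (64 - 117 - 1*145) + 4089/2044 = (64 - 117 - 145) + 4089/2044 = -198 + 4089/2044 = -400623/2044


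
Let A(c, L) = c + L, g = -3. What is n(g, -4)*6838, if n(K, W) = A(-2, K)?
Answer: -34190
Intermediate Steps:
A(c, L) = L + c
n(K, W) = -2 + K (n(K, W) = K - 2 = -2 + K)
n(g, -4)*6838 = (-2 - 3)*6838 = -5*6838 = -34190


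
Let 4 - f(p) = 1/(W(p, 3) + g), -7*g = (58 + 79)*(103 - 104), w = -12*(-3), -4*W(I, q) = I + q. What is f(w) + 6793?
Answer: 1869147/275 ≈ 6796.9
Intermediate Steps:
W(I, q) = -I/4 - q/4 (W(I, q) = -(I + q)/4 = -I/4 - q/4)
w = 36
g = 137/7 (g = -(58 + 79)*(103 - 104)/7 = -137*(-1)/7 = -⅐*(-137) = 137/7 ≈ 19.571)
f(p) = 4 - 1/(527/28 - p/4) (f(p) = 4 - 1/((-p/4 - ¼*3) + 137/7) = 4 - 1/((-p/4 - ¾) + 137/7) = 4 - 1/((-¾ - p/4) + 137/7) = 4 - 1/(527/28 - p/4))
f(w) + 6793 = 4*(-520 + 7*36)/(-527 + 7*36) + 6793 = 4*(-520 + 252)/(-527 + 252) + 6793 = 4*(-268)/(-275) + 6793 = 4*(-1/275)*(-268) + 6793 = 1072/275 + 6793 = 1869147/275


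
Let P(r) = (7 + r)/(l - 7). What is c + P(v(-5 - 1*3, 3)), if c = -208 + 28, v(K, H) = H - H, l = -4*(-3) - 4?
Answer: -173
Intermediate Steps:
l = 8 (l = 12 - 4 = 8)
v(K, H) = 0
P(r) = 7 + r (P(r) = (7 + r)/(8 - 7) = (7 + r)/1 = (7 + r)*1 = 7 + r)
c = -180
c + P(v(-5 - 1*3, 3)) = -180 + (7 + 0) = -180 + 7 = -173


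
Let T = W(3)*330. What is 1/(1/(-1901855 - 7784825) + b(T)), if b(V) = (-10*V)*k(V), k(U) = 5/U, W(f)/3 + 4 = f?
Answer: -9686680/484334001 ≈ -0.020000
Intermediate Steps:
W(f) = -12 + 3*f
T = -990 (T = (-12 + 3*3)*330 = (-12 + 9)*330 = -3*330 = -990)
b(V) = -50 (b(V) = (-10*V)*(5/V) = -50)
1/(1/(-1901855 - 7784825) + b(T)) = 1/(1/(-1901855 - 7784825) - 50) = 1/(1/(-9686680) - 50) = 1/(-1/9686680 - 50) = 1/(-484334001/9686680) = -9686680/484334001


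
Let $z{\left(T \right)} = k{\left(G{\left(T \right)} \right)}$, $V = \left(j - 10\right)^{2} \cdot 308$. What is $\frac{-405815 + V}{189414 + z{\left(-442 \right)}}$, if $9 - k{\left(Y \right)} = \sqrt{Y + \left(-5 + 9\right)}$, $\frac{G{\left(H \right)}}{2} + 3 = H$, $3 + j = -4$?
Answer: $- \frac{60009774669}{35881073815} - \frac{316803 i \sqrt{886}}{35881073815} \approx -1.6725 - 0.00026281 i$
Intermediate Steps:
$j = -7$ ($j = -3 - 4 = -7$)
$G{\left(H \right)} = -6 + 2 H$
$k{\left(Y \right)} = 9 - \sqrt{4 + Y}$ ($k{\left(Y \right)} = 9 - \sqrt{Y + \left(-5 + 9\right)} = 9 - \sqrt{Y + 4} = 9 - \sqrt{4 + Y}$)
$V = 89012$ ($V = \left(-7 - 10\right)^{2} \cdot 308 = \left(-17\right)^{2} \cdot 308 = 289 \cdot 308 = 89012$)
$z{\left(T \right)} = 9 - \sqrt{-2 + 2 T}$ ($z{\left(T \right)} = 9 - \sqrt{4 + \left(-6 + 2 T\right)} = 9 - \sqrt{-2 + 2 T}$)
$\frac{-405815 + V}{189414 + z{\left(-442 \right)}} = \frac{-405815 + 89012}{189414 + \left(9 - \sqrt{-2 + 2 \left(-442\right)}\right)} = - \frac{316803}{189414 + \left(9 - \sqrt{-2 - 884}\right)} = - \frac{316803}{189414 + \left(9 - \sqrt{-886}\right)} = - \frac{316803}{189414 + \left(9 - i \sqrt{886}\right)} = - \frac{316803}{189423 - i \sqrt{886}}$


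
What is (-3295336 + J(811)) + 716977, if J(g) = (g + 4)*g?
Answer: -1917394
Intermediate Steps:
J(g) = g*(4 + g) (J(g) = (4 + g)*g = g*(4 + g))
(-3295336 + J(811)) + 716977 = (-3295336 + 811*(4 + 811)) + 716977 = (-3295336 + 811*815) + 716977 = (-3295336 + 660965) + 716977 = -2634371 + 716977 = -1917394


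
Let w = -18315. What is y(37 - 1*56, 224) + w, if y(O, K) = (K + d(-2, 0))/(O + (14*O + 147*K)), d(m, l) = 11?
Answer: -597856310/32643 ≈ -18315.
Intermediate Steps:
y(O, K) = (11 + K)/(15*O + 147*K) (y(O, K) = (K + 11)/(O + (14*O + 147*K)) = (11 + K)/(15*O + 147*K))
y(37 - 1*56, 224) + w = (11 + 224)/(3*(5*(37 - 1*56) + 49*224)) - 18315 = (⅓)*235/(5*(37 - 56) + 10976) - 18315 = (⅓)*235/(5*(-19) + 10976) - 18315 = (⅓)*235/(-95 + 10976) - 18315 = (⅓)*235/10881 - 18315 = (⅓)*(1/10881)*235 - 18315 = 235/32643 - 18315 = -597856310/32643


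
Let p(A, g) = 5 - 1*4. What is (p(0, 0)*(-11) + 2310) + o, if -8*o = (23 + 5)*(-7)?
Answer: 4647/2 ≈ 2323.5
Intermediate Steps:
p(A, g) = 1 (p(A, g) = 5 - 4 = 1)
o = 49/2 (o = -(23 + 5)*(-7)/8 = -7*(-7)/2 = -1/8*(-196) = 49/2 ≈ 24.500)
(p(0, 0)*(-11) + 2310) + o = (1*(-11) + 2310) + 49/2 = (-11 + 2310) + 49/2 = 2299 + 49/2 = 4647/2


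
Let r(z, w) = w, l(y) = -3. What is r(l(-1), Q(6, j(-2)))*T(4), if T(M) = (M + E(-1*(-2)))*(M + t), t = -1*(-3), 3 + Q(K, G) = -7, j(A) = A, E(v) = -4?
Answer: 0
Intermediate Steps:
Q(K, G) = -10 (Q(K, G) = -3 - 7 = -10)
t = 3
T(M) = (-4 + M)*(3 + M) (T(M) = (M - 4)*(M + 3) = (-4 + M)*(3 + M))
r(l(-1), Q(6, j(-2)))*T(4) = -10*(-12 + 4² - 1*4) = -10*(-12 + 16 - 4) = -10*0 = 0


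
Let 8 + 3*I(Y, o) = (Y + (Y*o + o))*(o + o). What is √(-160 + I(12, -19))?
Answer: √2814 ≈ 53.047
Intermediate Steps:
I(Y, o) = -8/3 + 2*o*(Y + o + Y*o)/3 (I(Y, o) = -8/3 + ((Y + (Y*o + o))*(o + o))/3 = -8/3 + ((Y + (o + Y*o))*(2*o))/3 = -8/3 + ((Y + o + Y*o)*(2*o))/3 = -8/3 + (2*o*(Y + o + Y*o))/3 = -8/3 + 2*o*(Y + o + Y*o)/3)
√(-160 + I(12, -19)) = √(-160 + (-8/3 + (⅔)*(-19)² + (⅔)*12*(-19) + (⅔)*12*(-19)²)) = √(-160 + (-8/3 + (⅔)*361 - 152 + (⅔)*12*361)) = √(-160 + (-8/3 + 722/3 - 152 + 2888)) = √(-160 + 2974) = √2814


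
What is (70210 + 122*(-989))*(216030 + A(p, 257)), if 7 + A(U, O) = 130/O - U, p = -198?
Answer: -2803341229296/257 ≈ -1.0908e+10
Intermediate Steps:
A(U, O) = -7 - U + 130/O (A(U, O) = -7 + (130/O - U) = -7 + (-U + 130/O) = -7 - U + 130/O)
(70210 + 122*(-989))*(216030 + A(p, 257)) = (70210 + 122*(-989))*(216030 + (-7 - 1*(-198) + 130/257)) = (70210 - 120658)*(216030 + (-7 + 198 + 130*(1/257))) = -50448*(216030 + (-7 + 198 + 130/257)) = -50448*(216030 + 49217/257) = -50448*55568927/257 = -2803341229296/257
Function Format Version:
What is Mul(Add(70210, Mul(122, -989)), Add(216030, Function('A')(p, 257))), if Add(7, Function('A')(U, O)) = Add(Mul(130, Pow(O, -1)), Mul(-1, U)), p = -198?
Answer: Rational(-2803341229296, 257) ≈ -1.0908e+10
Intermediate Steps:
Function('A')(U, O) = Add(-7, Mul(-1, U), Mul(130, Pow(O, -1))) (Function('A')(U, O) = Add(-7, Add(Mul(130, Pow(O, -1)), Mul(-1, U))) = Add(-7, Add(Mul(-1, U), Mul(130, Pow(O, -1)))) = Add(-7, Mul(-1, U), Mul(130, Pow(O, -1))))
Mul(Add(70210, Mul(122, -989)), Add(216030, Function('A')(p, 257))) = Mul(Add(70210, Mul(122, -989)), Add(216030, Add(-7, Mul(-1, -198), Mul(130, Pow(257, -1))))) = Mul(Add(70210, -120658), Add(216030, Add(-7, 198, Mul(130, Rational(1, 257))))) = Mul(-50448, Add(216030, Add(-7, 198, Rational(130, 257)))) = Mul(-50448, Add(216030, Rational(49217, 257))) = Mul(-50448, Rational(55568927, 257)) = Rational(-2803341229296, 257)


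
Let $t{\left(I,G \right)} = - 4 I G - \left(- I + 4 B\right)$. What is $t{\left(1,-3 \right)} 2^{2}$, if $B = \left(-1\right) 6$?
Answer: $148$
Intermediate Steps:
$B = -6$
$t{\left(I,G \right)} = 24 + I - 4 G I$ ($t{\left(I,G \right)} = - 4 I G + \left(\left(-4\right) \left(-6\right) + I\right) = - 4 G I + \left(24 + I\right) = 24 + I - 4 G I$)
$t{\left(1,-3 \right)} 2^{2} = \left(24 + 1 - \left(-12\right) 1\right) 2^{2} = \left(24 + 1 + 12\right) 4 = 37 \cdot 4 = 148$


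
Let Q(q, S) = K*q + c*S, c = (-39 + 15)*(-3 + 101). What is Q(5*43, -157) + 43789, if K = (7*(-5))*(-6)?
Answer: 458203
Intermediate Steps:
c = -2352 (c = -24*98 = -2352)
K = 210 (K = -35*(-6) = 210)
Q(q, S) = -2352*S + 210*q (Q(q, S) = 210*q - 2352*S = -2352*S + 210*q)
Q(5*43, -157) + 43789 = (-2352*(-157) + 210*(5*43)) + 43789 = (369264 + 210*215) + 43789 = (369264 + 45150) + 43789 = 414414 + 43789 = 458203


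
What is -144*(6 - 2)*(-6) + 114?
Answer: 3570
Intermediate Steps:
-144*(6 - 2)*(-6) + 114 = -576*(-6) + 114 = -144*(-24) + 114 = 3456 + 114 = 3570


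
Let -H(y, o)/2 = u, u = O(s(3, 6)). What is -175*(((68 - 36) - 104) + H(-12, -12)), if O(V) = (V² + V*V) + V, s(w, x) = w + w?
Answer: 39900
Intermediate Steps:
s(w, x) = 2*w
O(V) = V + 2*V² (O(V) = (V² + V²) + V = 2*V² + V = V + 2*V²)
u = 78 (u = (2*3)*(1 + 2*(2*3)) = 6*(1 + 2*6) = 6*(1 + 12) = 6*13 = 78)
H(y, o) = -156 (H(y, o) = -2*78 = -156)
-175*(((68 - 36) - 104) + H(-12, -12)) = -175*(((68 - 36) - 104) - 156) = -175*((32 - 104) - 156) = -175*(-72 - 156) = -175*(-228) = 39900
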